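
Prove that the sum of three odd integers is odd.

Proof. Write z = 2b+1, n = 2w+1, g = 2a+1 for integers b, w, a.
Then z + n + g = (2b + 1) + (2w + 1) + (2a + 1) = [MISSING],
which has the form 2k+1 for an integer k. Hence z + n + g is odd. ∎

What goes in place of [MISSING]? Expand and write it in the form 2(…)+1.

(2b + 1) + (2w + 1) + (2a + 1) = 2a + 2b + 2w + 3
= 2(a + b + w + 1) + 1.
Since a + b + w + 1 is an integer, the sum is of the form 2k+1 for an integer k.

2(a + b + w + 1) + 1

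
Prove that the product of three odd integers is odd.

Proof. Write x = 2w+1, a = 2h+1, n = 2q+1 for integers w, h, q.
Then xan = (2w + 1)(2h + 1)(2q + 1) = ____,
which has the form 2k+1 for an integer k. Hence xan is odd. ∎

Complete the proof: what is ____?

(2w + 1)(2h + 1)(2q + 1) = 8hqw + 4hq + 4hw + 2h + 4qw + 2q + 2w + 1
= 2(4hqw + 2hq + 2hw + h + 2qw + q + w) + 1.
Since 4hqw + 2hq + 2hw + h + 2qw + q + w is an integer, the product is of the form 2k+1 for an integer k.

2(4hqw + 2hq + 2hw + h + 2qw + q + w) + 1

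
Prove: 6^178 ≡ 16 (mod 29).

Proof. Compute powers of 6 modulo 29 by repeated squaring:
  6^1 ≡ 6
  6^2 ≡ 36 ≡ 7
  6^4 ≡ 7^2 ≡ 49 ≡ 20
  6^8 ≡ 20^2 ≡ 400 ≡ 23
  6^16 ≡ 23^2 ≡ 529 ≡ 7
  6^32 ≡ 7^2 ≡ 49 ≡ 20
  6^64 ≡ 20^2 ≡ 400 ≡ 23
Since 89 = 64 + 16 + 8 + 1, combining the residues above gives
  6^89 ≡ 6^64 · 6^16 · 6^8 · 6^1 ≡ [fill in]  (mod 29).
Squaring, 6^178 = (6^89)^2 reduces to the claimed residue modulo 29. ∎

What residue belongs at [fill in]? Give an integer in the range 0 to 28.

6^64 · 6^16 · 6^8 · 6^1 ≡ 23 · 7 · 23 · 6 = 22218.
22218 mod 29 = 4, so 6^89 ≡ 4 (mod 29).

4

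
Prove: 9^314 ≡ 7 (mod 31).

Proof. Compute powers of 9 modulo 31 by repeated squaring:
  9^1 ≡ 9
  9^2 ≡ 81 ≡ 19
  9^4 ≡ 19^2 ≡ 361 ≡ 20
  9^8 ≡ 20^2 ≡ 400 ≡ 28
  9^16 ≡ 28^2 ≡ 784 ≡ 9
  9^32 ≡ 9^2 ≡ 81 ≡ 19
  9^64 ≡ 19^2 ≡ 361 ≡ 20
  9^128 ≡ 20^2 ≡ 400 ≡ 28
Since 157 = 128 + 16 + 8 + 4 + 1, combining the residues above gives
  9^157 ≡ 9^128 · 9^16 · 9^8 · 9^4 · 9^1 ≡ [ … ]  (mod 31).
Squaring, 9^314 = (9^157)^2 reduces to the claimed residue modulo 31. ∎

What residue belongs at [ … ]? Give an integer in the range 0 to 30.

Multiply the listed residues: 28 · 9 · 28 · 20 · 9 = 252 → 7056 → 141120 → 1270080.
Reducing modulo 31: 1270080 = 40970·31 + 10, so 9^157 ≡ 10.

10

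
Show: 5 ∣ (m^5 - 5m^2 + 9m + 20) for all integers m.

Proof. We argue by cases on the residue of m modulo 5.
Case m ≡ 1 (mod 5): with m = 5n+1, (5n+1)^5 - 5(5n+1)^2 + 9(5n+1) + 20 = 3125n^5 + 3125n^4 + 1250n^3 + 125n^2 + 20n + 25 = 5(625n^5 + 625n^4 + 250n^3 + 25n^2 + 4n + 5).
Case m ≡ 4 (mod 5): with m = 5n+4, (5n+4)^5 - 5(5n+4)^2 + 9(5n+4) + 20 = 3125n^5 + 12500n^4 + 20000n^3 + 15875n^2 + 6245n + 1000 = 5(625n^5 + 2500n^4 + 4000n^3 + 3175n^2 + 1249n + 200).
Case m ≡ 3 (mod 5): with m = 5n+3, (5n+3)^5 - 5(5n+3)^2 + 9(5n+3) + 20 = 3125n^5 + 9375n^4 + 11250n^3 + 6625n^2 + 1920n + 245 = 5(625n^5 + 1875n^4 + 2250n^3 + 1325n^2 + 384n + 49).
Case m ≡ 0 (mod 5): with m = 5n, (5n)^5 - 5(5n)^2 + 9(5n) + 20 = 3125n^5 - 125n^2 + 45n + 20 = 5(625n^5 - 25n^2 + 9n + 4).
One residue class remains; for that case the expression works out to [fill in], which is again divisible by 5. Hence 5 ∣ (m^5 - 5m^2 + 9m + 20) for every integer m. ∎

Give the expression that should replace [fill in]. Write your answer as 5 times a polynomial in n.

5(625n^5 + 1250n^4 + 1000n^3 + 375n^2 + 69n + 10)

The residues treated are {1, 4, 3, 0}, so the missing case is m ≡ 2 (mod 5); write m = 5n+2.
Then (5n+2)^5 - 5(5n+2)^2 + 9(5n+2) + 20 = 3125n^5 + 6250n^4 + 5000n^3 + 1875n^2 + 345n + 50 = 5(625n^5 + 1250n^4 + 1000n^3 + 375n^2 + 69n + 10).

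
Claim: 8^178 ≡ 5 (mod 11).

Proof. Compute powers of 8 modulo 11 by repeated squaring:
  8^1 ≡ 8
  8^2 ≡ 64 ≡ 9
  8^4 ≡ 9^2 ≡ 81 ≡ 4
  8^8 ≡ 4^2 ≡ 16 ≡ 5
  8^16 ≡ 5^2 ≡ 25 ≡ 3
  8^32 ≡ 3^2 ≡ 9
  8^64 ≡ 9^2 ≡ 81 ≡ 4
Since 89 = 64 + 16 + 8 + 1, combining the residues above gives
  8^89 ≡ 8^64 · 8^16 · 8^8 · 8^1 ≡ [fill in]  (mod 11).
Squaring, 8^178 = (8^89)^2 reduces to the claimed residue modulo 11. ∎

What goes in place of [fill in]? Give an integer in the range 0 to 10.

Multiply the listed residues: 4 · 3 · 5 · 8 = 12 → 60 → 480.
Reducing modulo 11: 480 = 43·11 + 7, so 8^89 ≡ 7.

7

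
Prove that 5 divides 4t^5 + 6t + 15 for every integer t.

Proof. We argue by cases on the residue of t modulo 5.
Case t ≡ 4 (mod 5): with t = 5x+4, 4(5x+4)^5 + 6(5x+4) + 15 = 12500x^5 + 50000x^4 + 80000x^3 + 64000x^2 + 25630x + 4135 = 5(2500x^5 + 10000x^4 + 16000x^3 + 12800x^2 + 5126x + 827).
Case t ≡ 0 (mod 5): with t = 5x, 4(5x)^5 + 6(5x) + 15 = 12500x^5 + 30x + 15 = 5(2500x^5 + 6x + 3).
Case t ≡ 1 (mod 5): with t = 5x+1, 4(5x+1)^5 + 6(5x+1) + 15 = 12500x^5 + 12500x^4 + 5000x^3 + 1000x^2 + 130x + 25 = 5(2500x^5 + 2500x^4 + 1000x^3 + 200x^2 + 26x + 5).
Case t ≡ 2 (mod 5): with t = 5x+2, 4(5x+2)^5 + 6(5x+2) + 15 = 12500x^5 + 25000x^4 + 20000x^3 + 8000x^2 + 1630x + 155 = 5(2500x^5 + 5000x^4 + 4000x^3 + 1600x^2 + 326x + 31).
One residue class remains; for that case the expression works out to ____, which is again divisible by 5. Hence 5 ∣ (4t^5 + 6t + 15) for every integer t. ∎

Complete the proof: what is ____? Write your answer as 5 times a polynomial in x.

5(2500x^5 + 7500x^4 + 9000x^3 + 5400x^2 + 1626x + 201)

The residues treated are {4, 0, 1, 2}, so the missing case is t ≡ 3 (mod 5); write t = 5x+3.
Then 4(5x+3)^5 + 6(5x+3) + 15 = 12500x^5 + 37500x^4 + 45000x^3 + 27000x^2 + 8130x + 1005 = 5(2500x^5 + 7500x^4 + 9000x^3 + 5400x^2 + 1626x + 201).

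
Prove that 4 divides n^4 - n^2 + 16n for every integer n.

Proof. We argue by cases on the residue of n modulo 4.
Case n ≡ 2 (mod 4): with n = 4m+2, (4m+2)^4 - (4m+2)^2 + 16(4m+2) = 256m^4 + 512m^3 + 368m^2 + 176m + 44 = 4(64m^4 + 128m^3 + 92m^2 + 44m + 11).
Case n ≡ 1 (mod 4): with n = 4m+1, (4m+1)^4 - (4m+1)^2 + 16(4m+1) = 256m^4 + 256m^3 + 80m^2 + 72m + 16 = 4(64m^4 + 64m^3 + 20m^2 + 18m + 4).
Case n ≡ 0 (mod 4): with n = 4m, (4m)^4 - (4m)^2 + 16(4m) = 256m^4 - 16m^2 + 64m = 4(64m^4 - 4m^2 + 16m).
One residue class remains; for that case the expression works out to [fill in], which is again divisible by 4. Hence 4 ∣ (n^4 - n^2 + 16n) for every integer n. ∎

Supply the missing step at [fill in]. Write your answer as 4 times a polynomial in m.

4(64m^4 + 192m^3 + 212m^2 + 118m + 30)

Only n ≡ 3 (mod 4) is unaccounted for. Put n = 4m+3:
(4m+3)^4 - (4m+3)^2 + 16(4m+3) expands to 256m^4 + 768m^3 + 848m^2 + 472m + 120,
and factoring out 4 leaves 4(64m^4 + 192m^3 + 212m^2 + 118m + 30).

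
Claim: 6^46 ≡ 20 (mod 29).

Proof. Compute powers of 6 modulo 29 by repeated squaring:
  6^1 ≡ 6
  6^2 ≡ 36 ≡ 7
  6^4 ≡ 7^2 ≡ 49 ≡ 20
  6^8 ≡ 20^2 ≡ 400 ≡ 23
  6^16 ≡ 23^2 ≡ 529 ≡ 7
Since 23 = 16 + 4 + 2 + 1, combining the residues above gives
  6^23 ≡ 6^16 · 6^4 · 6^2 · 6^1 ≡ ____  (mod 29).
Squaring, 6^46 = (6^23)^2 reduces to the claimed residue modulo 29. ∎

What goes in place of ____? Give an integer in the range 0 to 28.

22

6^16 · 6^4 · 6^2 · 6^1 ≡ 7 · 20 · 7 · 6 = 5880.
5880 mod 29 = 22, so 6^23 ≡ 22 (mod 29).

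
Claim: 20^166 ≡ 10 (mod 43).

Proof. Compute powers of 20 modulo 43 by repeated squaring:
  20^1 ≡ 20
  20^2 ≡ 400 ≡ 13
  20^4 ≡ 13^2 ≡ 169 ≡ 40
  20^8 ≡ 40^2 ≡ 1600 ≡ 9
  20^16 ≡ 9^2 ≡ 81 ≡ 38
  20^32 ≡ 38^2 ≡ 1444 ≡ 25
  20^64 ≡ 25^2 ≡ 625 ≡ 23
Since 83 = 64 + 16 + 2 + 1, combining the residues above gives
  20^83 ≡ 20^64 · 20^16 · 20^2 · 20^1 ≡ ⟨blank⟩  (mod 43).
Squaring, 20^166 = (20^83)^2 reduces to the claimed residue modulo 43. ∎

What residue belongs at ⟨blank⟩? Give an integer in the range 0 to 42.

28

Multiply the listed residues: 23 · 38 · 13 · 20 = 874 → 11362 → 227240.
Reducing modulo 43: 227240 = 5284·43 + 28, so 20^83 ≡ 28.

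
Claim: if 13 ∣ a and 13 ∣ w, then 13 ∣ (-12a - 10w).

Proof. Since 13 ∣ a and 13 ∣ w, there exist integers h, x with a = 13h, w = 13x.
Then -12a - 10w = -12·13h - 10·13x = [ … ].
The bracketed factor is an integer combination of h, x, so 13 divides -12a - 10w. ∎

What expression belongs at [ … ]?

Each term has a factor of 13: -12·13h - 10·13x = 13·(-12h - 10x).
Since -12h - 10x is an integer, 13 ∣ (-12a - 10w).

13(-12h - 10x)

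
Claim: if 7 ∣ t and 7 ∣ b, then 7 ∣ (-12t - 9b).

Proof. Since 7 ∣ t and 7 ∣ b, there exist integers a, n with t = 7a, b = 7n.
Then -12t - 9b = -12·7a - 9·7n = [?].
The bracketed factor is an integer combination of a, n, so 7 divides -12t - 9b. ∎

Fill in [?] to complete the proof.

7(-12a - 9n)

Pull the common 7 out of every term: -12·7a - 9·7n = 7(-12a - 9n).
-12a - 9n is an integer, which exhibits the divisibility.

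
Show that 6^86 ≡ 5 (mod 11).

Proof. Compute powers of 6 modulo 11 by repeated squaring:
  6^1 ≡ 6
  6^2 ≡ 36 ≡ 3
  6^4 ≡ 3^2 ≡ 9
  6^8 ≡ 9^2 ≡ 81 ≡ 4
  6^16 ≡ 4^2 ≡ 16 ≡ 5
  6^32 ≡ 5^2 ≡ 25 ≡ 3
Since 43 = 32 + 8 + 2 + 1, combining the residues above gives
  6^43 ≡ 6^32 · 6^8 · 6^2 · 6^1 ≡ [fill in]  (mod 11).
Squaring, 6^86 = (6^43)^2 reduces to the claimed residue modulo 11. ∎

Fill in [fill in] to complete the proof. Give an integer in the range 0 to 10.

Multiply the listed residues: 3 · 4 · 3 · 6 = 12 → 36 → 216.
Reducing modulo 11: 216 = 19·11 + 7, so 6^43 ≡ 7.

7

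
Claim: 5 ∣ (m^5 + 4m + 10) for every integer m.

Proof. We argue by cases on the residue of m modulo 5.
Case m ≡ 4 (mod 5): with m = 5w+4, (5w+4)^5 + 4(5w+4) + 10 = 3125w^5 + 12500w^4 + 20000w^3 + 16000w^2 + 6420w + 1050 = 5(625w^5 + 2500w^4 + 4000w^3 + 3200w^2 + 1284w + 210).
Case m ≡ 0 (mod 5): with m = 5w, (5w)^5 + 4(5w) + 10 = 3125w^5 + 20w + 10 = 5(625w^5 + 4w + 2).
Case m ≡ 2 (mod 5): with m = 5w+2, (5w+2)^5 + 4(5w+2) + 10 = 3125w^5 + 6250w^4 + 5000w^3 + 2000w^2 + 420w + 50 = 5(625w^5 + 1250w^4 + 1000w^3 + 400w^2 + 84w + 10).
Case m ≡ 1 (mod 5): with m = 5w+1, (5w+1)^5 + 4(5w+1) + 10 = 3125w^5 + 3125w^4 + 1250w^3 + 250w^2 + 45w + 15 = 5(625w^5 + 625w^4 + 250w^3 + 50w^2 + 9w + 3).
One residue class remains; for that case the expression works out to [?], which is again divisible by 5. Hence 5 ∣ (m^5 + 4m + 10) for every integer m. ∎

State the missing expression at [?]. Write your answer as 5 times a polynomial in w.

5(625w^5 + 1875w^4 + 2250w^3 + 1350w^2 + 409w + 53)

Only m ≡ 3 (mod 5) is unaccounted for. Put m = 5w+3:
(5w+3)^5 + 4(5w+3) + 10 expands to 3125w^5 + 9375w^4 + 11250w^3 + 6750w^2 + 2045w + 265,
and factoring out 5 leaves 5(625w^5 + 1875w^4 + 2250w^3 + 1350w^2 + 409w + 53).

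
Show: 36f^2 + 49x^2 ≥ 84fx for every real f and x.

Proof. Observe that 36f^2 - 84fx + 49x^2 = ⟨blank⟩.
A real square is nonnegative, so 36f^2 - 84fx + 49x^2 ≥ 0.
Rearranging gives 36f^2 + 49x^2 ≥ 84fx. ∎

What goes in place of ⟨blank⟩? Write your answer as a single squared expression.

The leading and trailing coefficients are 6^2 and 7^2, and 84 = 2·6·7, so the trinomial is (6f - 7x)^2.
Hence 36f^2 - 84fx + 49x^2 ≥ 0.

(6f - 7x)^2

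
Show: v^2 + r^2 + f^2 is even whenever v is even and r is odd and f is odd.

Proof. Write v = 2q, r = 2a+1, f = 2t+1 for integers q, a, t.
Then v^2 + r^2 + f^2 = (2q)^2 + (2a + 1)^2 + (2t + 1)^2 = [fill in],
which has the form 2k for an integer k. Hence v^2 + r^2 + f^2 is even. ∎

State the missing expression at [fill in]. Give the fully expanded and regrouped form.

(2q)^2 + (2a + 1)^2 + (2t + 1)^2 = 4a^2 + 4a + 4q^2 + 4t^2 + 4t + 2
= 2(2a^2 + 2a + 2q^2 + 2t^2 + 2t + 1).
Since 2a^2 + 2a + 2q^2 + 2t^2 + 2t + 1 is an integer, the sum of squares is of the form 2k for an integer k.

2(2a^2 + 2a + 2q^2 + 2t^2 + 2t + 1)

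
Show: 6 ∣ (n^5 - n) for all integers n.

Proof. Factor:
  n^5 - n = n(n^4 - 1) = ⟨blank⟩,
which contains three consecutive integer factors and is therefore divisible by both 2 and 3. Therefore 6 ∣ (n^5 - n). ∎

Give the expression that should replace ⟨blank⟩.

n^4 - 1 = (n^2 - 1)(n^2 + 1), and n^2 - 1 = (n-1)(n+1).
So n(n^4 - 1) = (n - 1)n(n + 1)(n^2 + 1).

(n - 1)n(n + 1)(n^2 + 1)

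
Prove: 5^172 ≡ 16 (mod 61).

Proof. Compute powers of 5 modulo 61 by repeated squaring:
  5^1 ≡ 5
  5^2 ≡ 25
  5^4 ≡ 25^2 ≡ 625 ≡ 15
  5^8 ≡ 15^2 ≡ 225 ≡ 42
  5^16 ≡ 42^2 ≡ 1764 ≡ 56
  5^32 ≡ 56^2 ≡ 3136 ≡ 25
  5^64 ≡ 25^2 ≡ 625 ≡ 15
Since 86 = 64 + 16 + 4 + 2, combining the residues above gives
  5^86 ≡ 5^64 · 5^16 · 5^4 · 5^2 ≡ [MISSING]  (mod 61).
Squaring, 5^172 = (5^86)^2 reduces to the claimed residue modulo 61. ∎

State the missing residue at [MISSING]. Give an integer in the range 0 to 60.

5^64 · 5^16 · 5^4 · 5^2 ≡ 15 · 56 · 15 · 25 = 315000.
315000 mod 61 = 57, so 5^86 ≡ 57 (mod 61).

57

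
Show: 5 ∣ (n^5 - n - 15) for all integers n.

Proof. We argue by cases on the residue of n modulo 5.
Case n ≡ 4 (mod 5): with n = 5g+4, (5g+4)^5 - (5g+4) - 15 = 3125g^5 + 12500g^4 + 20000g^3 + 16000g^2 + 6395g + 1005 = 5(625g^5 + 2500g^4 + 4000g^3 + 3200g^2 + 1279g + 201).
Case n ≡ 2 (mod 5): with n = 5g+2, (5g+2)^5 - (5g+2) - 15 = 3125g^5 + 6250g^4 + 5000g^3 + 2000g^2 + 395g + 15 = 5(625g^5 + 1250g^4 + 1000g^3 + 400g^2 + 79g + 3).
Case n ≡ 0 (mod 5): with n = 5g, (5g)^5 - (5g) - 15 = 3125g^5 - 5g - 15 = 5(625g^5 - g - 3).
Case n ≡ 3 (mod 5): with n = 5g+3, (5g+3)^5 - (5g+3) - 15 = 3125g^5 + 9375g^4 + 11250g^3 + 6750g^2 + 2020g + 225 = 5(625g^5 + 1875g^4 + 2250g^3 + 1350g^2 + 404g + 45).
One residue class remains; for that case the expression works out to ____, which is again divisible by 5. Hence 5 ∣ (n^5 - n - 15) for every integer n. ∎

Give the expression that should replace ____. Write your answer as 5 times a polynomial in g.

5(625g^5 + 625g^4 + 250g^3 + 50g^2 + 4g - 3)

The residues treated are {4, 2, 0, 3}, so the missing case is n ≡ 1 (mod 5); write n = 5g+1.
Then (5g+1)^5 - (5g+1) - 15 = 3125g^5 + 3125g^4 + 1250g^3 + 250g^2 + 20g - 15 = 5(625g^5 + 625g^4 + 250g^3 + 50g^2 + 4g - 3).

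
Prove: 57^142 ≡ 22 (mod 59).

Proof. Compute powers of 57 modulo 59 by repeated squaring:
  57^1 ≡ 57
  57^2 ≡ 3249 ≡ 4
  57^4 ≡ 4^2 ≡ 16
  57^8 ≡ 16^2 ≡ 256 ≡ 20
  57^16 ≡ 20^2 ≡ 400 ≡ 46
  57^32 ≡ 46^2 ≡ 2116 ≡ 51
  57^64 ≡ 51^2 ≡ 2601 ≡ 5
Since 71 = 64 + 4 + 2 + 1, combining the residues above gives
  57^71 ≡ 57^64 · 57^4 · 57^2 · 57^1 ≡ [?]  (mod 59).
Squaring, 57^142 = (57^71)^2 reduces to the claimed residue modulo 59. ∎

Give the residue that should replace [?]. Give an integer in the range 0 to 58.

9

57^64 · 57^4 · 57^2 · 57^1 ≡ 5 · 16 · 4 · 57 = 18240.
18240 mod 59 = 9, so 57^71 ≡ 9 (mod 59).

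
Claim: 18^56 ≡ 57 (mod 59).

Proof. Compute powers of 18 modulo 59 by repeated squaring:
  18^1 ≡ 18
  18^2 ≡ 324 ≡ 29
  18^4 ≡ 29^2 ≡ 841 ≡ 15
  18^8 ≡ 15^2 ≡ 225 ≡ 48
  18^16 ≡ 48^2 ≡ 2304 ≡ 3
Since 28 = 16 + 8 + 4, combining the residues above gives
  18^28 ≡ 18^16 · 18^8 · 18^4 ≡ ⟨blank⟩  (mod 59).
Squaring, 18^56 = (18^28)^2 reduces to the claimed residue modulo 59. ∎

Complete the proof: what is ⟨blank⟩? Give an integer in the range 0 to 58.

36

18^16 · 18^8 · 18^4 ≡ 3 · 48 · 15 = 2160.
2160 mod 59 = 36, so 18^28 ≡ 36 (mod 59).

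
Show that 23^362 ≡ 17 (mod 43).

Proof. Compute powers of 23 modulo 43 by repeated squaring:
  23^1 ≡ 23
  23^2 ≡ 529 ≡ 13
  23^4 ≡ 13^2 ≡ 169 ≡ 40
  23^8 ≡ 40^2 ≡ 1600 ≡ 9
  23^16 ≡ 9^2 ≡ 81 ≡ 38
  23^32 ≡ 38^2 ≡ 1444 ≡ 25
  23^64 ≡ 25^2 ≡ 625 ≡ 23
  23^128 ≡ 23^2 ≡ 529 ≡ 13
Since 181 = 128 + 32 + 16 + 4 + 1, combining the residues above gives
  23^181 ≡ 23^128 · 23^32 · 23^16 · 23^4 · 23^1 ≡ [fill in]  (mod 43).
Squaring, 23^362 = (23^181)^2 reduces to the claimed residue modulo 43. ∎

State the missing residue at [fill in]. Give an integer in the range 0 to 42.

24

23^128 · 23^32 · 23^16 · 23^4 · 23^1 ≡ 13 · 25 · 38 · 40 · 23 = 11362000.
11362000 mod 43 = 24, so 23^181 ≡ 24 (mod 43).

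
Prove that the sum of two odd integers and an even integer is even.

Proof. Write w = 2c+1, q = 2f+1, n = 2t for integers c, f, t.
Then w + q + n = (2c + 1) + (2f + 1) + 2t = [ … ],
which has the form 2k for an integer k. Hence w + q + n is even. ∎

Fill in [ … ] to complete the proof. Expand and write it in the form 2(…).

Expanding: (2c + 1) + (2f + 1) + 2t = 2c + 2f + 2t + 2.
Every term is even; pulling out the factor of 2 gives 2(c + f + t + 1).

2(c + f + t + 1)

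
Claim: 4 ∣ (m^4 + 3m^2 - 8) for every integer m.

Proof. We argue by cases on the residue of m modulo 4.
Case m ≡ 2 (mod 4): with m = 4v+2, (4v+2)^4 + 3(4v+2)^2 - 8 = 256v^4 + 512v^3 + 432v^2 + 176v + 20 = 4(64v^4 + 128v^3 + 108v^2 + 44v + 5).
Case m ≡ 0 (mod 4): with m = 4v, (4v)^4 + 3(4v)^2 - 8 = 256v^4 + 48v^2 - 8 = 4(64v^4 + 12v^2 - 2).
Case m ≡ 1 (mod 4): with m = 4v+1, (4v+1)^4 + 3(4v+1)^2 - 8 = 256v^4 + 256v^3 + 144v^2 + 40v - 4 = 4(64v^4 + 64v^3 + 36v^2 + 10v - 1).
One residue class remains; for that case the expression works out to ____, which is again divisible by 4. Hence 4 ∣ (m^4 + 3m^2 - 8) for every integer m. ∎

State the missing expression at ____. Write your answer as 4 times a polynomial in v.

4(64v^4 + 192v^3 + 228v^2 + 126v + 25)

The residues treated are {2, 0, 1}, so the missing case is m ≡ 3 (mod 4); write m = 4v+3.
Then (4v+3)^4 + 3(4v+3)^2 - 8 = 256v^4 + 768v^3 + 912v^2 + 504v + 100 = 4(64v^4 + 192v^3 + 228v^2 + 126v + 25).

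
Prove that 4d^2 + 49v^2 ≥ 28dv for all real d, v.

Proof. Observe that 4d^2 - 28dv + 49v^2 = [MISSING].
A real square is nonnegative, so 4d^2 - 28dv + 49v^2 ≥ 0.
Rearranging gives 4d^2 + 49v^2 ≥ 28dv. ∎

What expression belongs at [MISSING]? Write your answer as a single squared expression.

(2d - 7v)^2

The leading and trailing coefficients are 2^2 and 7^2, and 28 = 2·2·7, so the trinomial is (2d - 7v)^2.
Hence 4d^2 - 28dv + 49v^2 ≥ 0.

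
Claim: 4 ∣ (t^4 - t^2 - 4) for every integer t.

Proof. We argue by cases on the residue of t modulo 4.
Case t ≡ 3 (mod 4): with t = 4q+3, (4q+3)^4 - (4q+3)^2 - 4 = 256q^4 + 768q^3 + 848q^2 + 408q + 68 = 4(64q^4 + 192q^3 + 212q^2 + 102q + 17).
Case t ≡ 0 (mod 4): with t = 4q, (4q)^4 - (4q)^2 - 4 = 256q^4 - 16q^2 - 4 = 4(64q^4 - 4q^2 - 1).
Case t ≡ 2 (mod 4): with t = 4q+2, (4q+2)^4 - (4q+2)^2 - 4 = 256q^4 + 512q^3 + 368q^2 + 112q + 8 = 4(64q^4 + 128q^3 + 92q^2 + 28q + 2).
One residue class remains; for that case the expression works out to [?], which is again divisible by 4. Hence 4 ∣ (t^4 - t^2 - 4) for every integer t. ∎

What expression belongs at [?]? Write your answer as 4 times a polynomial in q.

4(64q^4 + 64q^3 + 20q^2 + 2q - 1)

Only t ≡ 1 (mod 4) is unaccounted for. Put t = 4q+1:
(4q+1)^4 - (4q+1)^2 - 4 expands to 256q^4 + 256q^3 + 80q^2 + 8q - 4,
and factoring out 4 leaves 4(64q^4 + 64q^3 + 20q^2 + 2q - 1).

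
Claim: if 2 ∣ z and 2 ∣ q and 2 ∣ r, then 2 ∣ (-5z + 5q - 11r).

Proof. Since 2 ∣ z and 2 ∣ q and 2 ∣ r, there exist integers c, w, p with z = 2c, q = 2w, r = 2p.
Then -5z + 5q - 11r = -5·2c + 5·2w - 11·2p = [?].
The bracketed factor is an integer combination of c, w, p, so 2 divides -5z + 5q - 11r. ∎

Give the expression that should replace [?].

Each term has a factor of 2: -5·2c + 5·2w - 11·2p = 2·(-5c - 11p + 5w).
Since -5c - 11p + 5w is an integer, 2 ∣ (-5z + 5q - 11r).

2(-5c - 11p + 5w)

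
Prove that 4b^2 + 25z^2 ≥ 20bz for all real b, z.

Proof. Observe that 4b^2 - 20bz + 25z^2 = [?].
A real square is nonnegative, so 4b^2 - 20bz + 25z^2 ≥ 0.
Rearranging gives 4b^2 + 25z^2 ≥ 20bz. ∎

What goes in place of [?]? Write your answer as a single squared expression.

(2b - 5z)^2

4b^2 - 20bz + 25z^2 is a perfect-square trinomial: the outer terms are (2b)^2 and (5z)^2, and the cross term is -2·2b·5z.
So 4b^2 - 20bz + 25z^2 = (2b - 5z)^2 ≥ 0.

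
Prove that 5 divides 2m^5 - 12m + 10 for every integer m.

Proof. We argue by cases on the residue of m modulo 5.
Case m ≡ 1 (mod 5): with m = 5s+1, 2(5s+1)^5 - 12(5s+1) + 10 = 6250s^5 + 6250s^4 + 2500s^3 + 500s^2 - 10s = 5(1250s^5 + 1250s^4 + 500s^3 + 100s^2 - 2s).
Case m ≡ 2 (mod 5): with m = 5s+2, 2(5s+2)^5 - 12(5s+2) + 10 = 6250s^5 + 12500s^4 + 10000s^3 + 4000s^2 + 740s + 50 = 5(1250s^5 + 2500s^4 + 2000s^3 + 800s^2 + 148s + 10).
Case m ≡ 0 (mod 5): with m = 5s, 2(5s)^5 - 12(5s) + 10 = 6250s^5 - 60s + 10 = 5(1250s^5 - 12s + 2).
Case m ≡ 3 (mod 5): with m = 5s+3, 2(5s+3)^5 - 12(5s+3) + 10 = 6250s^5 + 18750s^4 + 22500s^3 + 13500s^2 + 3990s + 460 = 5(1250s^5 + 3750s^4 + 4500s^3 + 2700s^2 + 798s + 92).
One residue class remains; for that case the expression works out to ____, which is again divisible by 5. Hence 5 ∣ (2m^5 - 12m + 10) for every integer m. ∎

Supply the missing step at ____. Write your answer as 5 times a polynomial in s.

The residues treated are {1, 2, 0, 3}, so the missing case is m ≡ 4 (mod 5); write m = 5s+4.
Then 2(5s+4)^5 - 12(5s+4) + 10 = 6250s^5 + 25000s^4 + 40000s^3 + 32000s^2 + 12740s + 2010 = 5(1250s^5 + 5000s^4 + 8000s^3 + 6400s^2 + 2548s + 402).

5(1250s^5 + 5000s^4 + 8000s^3 + 6400s^2 + 2548s + 402)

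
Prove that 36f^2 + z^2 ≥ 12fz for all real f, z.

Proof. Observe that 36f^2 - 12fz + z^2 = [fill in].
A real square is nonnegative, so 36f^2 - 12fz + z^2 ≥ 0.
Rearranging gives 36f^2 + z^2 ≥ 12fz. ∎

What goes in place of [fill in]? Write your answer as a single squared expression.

(6f - z)^2

The leading and trailing coefficients are 6^2 and 1^2, and 12 = 2·6·1, so the trinomial is (6f - z)^2.
Hence 36f^2 - 12fz + z^2 ≥ 0.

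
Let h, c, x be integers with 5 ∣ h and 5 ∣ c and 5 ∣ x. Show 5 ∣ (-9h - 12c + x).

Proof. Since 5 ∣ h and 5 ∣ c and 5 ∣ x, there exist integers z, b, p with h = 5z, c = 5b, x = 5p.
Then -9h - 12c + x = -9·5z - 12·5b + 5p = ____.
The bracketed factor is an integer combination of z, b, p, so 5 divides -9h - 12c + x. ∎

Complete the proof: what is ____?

5(-12b + p - 9z)

Each term has a factor of 5: -9·5z - 12·5b + 5p = 5·(-12b + p - 9z).
Since -12b + p - 9z is an integer, 5 ∣ (-9h - 12c + x).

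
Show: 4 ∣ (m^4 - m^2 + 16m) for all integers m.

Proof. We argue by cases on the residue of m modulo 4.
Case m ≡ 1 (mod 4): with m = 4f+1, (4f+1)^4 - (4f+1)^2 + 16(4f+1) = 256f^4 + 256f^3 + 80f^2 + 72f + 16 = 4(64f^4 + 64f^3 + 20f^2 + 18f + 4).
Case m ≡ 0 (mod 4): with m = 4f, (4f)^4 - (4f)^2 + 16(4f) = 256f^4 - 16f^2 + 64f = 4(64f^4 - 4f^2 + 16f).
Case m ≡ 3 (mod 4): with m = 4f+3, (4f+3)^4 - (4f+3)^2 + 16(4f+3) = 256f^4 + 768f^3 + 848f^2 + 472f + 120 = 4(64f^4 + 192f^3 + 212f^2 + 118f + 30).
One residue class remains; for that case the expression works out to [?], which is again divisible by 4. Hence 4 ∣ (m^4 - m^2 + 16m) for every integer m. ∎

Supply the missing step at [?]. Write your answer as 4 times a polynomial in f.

4(64f^4 + 128f^3 + 92f^2 + 44f + 11)

Only m ≡ 2 (mod 4) is unaccounted for. Put m = 4f+2:
(4f+2)^4 - (4f+2)^2 + 16(4f+2) expands to 256f^4 + 512f^3 + 368f^2 + 176f + 44,
and factoring out 4 leaves 4(64f^4 + 128f^3 + 92f^2 + 44f + 11).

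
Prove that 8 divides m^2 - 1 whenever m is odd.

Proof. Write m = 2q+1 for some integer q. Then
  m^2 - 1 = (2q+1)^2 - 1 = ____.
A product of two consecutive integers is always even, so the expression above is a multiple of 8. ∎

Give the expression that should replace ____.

(2q+1)^2 - 1 = 4q^2 + 4q + 1 - 1 = 4q^2 + 4q = 4q(q+1).
Since q and q+1 are consecutive, q(q+1) is even, and 4·(even) is a multiple of 8.

4q(q + 1)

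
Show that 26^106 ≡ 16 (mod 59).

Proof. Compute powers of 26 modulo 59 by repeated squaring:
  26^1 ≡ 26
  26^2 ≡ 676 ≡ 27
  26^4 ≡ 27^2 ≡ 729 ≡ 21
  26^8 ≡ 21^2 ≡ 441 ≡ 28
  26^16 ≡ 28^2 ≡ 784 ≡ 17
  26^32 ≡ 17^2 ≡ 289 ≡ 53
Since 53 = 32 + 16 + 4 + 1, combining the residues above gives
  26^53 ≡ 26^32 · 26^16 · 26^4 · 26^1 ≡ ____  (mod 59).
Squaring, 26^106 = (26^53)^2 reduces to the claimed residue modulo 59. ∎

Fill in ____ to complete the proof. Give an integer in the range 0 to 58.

4

Multiply the listed residues: 53 · 17 · 21 · 26 = 901 → 18921 → 491946.
Reducing modulo 59: 491946 = 8338·59 + 4, so 26^53 ≡ 4.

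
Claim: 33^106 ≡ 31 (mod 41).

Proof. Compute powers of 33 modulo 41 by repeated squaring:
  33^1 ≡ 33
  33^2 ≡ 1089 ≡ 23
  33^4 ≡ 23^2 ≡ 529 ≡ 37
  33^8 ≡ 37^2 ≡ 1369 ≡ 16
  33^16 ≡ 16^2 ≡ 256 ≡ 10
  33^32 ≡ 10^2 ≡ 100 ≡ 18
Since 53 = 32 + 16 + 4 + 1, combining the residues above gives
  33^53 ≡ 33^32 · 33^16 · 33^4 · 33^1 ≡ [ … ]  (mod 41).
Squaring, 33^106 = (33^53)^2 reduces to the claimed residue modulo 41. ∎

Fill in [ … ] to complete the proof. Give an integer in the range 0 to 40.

20

33^32 · 33^16 · 33^4 · 33^1 ≡ 18 · 10 · 37 · 33 = 219780.
219780 mod 41 = 20, so 33^53 ≡ 20 (mod 41).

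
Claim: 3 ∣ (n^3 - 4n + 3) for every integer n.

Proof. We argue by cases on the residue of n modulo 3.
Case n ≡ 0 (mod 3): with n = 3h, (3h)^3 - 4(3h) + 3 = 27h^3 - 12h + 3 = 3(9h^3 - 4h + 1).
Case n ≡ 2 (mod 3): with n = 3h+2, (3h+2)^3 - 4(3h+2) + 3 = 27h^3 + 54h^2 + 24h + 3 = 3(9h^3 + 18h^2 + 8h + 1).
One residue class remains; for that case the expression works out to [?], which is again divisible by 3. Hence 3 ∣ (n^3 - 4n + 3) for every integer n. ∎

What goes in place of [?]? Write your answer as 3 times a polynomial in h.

The residues treated are {0, 2}, so the missing case is n ≡ 1 (mod 3); write n = 3h+1.
Then (3h+1)^3 - 4(3h+1) + 3 = 27h^3 + 27h^2 - 3h = 3(9h^3 + 9h^2 - h).

3(9h^3 + 9h^2 - h)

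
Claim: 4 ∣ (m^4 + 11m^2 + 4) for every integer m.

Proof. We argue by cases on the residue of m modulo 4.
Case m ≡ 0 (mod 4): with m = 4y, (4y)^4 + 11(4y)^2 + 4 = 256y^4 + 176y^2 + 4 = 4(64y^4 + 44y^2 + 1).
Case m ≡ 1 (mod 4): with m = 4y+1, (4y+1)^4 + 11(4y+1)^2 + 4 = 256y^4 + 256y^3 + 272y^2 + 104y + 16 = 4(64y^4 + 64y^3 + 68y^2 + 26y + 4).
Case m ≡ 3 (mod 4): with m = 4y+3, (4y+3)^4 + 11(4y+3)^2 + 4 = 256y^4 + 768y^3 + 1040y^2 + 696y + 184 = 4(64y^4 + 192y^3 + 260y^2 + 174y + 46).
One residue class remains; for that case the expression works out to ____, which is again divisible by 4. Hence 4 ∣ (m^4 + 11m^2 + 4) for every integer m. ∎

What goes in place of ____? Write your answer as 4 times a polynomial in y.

The residues treated are {0, 1, 3}, so the missing case is m ≡ 2 (mod 4); write m = 4y+2.
Then (4y+2)^4 + 11(4y+2)^2 + 4 = 256y^4 + 512y^3 + 560y^2 + 304y + 64 = 4(64y^4 + 128y^3 + 140y^2 + 76y + 16).

4(64y^4 + 128y^3 + 140y^2 + 76y + 16)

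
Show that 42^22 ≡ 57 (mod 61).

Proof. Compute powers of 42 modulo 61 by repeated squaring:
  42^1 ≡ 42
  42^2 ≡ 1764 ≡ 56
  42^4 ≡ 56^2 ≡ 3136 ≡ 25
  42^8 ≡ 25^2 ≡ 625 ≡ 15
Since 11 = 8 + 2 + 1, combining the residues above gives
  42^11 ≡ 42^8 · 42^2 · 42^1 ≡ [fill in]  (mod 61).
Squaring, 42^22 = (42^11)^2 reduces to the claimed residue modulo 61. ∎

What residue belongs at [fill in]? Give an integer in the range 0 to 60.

22

Multiply the listed residues: 15 · 56 · 42 = 840 → 35280.
Reducing modulo 61: 35280 = 578·61 + 22, so 42^11 ≡ 22.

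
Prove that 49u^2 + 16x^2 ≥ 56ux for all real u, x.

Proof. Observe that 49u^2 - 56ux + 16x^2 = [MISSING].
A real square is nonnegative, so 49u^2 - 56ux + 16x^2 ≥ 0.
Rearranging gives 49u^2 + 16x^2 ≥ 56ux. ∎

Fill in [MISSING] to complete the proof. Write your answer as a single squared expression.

(7u - 4x)^2

The leading and trailing coefficients are 7^2 and 4^2, and 56 = 2·7·4, so the trinomial is (7u - 4x)^2.
Hence 49u^2 - 56ux + 16x^2 ≥ 0.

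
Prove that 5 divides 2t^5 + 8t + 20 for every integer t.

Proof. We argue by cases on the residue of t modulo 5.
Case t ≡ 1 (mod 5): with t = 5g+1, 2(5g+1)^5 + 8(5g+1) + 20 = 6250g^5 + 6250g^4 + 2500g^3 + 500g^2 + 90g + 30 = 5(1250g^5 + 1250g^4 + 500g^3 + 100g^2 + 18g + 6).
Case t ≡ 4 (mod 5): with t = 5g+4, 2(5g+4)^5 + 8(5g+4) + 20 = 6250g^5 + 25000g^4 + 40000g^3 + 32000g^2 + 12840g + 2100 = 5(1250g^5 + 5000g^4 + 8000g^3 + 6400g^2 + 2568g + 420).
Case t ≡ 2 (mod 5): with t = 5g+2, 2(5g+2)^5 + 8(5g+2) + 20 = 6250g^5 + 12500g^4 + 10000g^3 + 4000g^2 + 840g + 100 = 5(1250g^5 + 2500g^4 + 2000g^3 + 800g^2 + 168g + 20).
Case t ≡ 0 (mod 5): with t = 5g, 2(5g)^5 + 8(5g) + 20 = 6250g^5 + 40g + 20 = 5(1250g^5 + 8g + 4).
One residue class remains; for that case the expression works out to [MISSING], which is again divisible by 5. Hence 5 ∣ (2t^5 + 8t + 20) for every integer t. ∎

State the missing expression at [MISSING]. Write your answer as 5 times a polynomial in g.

5(1250g^5 + 3750g^4 + 4500g^3 + 2700g^2 + 818g + 106)

The residues treated are {1, 4, 2, 0}, so the missing case is t ≡ 3 (mod 5); write t = 5g+3.
Then 2(5g+3)^5 + 8(5g+3) + 20 = 6250g^5 + 18750g^4 + 22500g^3 + 13500g^2 + 4090g + 530 = 5(1250g^5 + 3750g^4 + 4500g^3 + 2700g^2 + 818g + 106).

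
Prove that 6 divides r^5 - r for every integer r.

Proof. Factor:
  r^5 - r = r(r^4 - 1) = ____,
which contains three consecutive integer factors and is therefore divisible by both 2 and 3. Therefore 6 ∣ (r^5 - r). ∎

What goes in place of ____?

(r - 1)r(r + 1)(r^2 + 1)

r^4 - 1 = (r^2 - 1)(r^2 + 1), and r^2 - 1 = (r-1)(r+1).
So r(r^4 - 1) = (r - 1)r(r + 1)(r^2 + 1).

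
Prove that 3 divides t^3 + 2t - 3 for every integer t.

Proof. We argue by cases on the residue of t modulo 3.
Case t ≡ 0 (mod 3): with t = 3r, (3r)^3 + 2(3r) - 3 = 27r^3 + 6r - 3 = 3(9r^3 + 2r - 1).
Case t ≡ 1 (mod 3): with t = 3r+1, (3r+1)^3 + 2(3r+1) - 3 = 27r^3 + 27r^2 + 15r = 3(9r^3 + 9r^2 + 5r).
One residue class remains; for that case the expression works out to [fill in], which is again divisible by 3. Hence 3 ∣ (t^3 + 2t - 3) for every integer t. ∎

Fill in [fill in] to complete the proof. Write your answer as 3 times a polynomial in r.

Only t ≡ 2 (mod 3) is unaccounted for. Put t = 3r+2:
(3r+2)^3 + 2(3r+2) - 3 expands to 27r^3 + 54r^2 + 42r + 9,
and factoring out 3 leaves 3(9r^3 + 18r^2 + 14r + 3).

3(9r^3 + 18r^2 + 14r + 3)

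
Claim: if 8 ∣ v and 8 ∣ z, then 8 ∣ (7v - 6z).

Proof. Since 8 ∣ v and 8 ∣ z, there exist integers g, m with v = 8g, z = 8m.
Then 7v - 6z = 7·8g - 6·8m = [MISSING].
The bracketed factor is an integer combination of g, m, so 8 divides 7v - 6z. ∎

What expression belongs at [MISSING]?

8(7g - 6m)

Pull the common 8 out of every term: 7·8g - 6·8m = 8(7g - 6m).
7g - 6m is an integer, which exhibits the divisibility.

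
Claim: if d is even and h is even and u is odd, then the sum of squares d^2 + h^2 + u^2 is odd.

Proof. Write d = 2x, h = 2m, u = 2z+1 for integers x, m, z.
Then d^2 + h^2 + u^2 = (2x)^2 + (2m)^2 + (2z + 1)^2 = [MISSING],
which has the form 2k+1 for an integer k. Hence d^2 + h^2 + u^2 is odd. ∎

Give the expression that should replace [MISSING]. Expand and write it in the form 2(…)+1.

2(2m^2 + 2x^2 + 2z^2 + 2z) + 1

Expanding: (2x)^2 + (2m)^2 + (2z + 1)^2 = 4m^2 + 4x^2 + 4z^2 + 4z + 1.
Every term except the constant is even, so this is 2(2m^2 + 2x^2 + 2z^2 + 2z) + 1,
and 2m^2 + 2x^2 + 2z^2 + 2z ∈ ℤ gives the required form.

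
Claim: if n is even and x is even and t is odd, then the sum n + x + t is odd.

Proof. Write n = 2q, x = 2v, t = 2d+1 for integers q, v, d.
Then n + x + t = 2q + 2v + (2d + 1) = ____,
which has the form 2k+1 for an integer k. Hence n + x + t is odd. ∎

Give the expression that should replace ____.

Expanding: 2q + 2v + (2d + 1) = 2d + 2q + 2v + 1.
Every term except the constant is even, so this is 2(d + q + v) + 1,
and d + q + v ∈ ℤ gives the required form.

2(d + q + v) + 1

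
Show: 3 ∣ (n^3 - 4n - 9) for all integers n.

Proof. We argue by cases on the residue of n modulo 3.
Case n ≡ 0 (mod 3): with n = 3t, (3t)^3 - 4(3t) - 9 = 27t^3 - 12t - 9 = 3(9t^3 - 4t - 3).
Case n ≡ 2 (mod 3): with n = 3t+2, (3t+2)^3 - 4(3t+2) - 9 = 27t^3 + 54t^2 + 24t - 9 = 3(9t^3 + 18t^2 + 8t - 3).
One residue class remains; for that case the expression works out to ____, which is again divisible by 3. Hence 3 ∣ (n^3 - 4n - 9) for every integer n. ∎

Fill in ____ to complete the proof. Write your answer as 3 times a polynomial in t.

Only n ≡ 1 (mod 3) is unaccounted for. Put n = 3t+1:
(3t+1)^3 - 4(3t+1) - 9 expands to 27t^3 + 27t^2 - 3t - 12,
and factoring out 3 leaves 3(9t^3 + 9t^2 - t - 4).

3(9t^3 + 9t^2 - t - 4)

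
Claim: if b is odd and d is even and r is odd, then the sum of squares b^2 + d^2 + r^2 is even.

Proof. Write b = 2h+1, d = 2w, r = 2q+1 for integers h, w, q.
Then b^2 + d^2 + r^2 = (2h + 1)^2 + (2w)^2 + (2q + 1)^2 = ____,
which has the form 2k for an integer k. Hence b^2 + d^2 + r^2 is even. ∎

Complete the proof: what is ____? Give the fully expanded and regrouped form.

Expanding: (2h + 1)^2 + (2w)^2 + (2q + 1)^2 = 4h^2 + 4h + 4q^2 + 4q + 4w^2 + 2.
Every term is even; pulling out the factor of 2 gives 2(2h^2 + 2h + 2q^2 + 2q + 2w^2 + 1).

2(2h^2 + 2h + 2q^2 + 2q + 2w^2 + 1)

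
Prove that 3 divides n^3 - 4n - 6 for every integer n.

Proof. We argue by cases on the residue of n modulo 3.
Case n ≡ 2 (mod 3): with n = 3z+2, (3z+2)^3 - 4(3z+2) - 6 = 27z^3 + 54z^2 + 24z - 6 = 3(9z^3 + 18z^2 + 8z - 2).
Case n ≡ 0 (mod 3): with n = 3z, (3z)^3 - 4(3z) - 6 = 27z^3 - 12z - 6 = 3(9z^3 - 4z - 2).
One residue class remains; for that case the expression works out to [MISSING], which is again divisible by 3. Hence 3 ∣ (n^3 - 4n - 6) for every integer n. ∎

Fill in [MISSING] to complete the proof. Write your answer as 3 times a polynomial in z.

3(9z^3 + 9z^2 - z - 3)

Only n ≡ 1 (mod 3) is unaccounted for. Put n = 3z+1:
(3z+1)^3 - 4(3z+1) - 6 expands to 27z^3 + 27z^2 - 3z - 9,
and factoring out 3 leaves 3(9z^3 + 9z^2 - z - 3).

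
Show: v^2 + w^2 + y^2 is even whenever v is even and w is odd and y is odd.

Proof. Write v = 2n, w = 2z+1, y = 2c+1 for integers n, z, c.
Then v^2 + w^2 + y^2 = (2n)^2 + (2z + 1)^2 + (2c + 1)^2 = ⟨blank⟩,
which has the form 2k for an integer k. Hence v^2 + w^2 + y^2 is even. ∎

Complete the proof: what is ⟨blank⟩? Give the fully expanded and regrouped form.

2(2c^2 + 2c + 2n^2 + 2z^2 + 2z + 1)

Expanding: (2n)^2 + (2z + 1)^2 + (2c + 1)^2 = 4c^2 + 4c + 4n^2 + 4z^2 + 4z + 2.
Every term is even; pulling out the factor of 2 gives 2(2c^2 + 2c + 2n^2 + 2z^2 + 2z + 1).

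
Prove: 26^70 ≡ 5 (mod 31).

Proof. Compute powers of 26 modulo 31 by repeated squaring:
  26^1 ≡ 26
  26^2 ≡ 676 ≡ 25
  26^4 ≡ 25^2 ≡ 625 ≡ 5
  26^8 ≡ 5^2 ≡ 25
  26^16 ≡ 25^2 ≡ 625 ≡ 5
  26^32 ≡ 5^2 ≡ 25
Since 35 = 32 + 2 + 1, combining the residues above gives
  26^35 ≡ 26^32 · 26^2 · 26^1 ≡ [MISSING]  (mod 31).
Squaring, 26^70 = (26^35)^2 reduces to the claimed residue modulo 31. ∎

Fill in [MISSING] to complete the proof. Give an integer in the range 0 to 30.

6

Multiply the listed residues: 25 · 25 · 26 = 625 → 16250.
Reducing modulo 31: 16250 = 524·31 + 6, so 26^35 ≡ 6.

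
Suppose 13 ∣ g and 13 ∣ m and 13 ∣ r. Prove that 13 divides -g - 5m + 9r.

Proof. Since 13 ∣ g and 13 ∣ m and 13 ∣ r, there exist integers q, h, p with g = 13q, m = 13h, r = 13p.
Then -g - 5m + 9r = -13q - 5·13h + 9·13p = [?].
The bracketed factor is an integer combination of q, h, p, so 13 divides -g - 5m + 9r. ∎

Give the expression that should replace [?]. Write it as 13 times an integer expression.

13(-5h + 9p - q)

Each term has a factor of 13: -13q - 5·13h + 9·13p = 13·(-5h + 9p - q).
Since -5h + 9p - q is an integer, 13 ∣ (-g - 5m + 9r).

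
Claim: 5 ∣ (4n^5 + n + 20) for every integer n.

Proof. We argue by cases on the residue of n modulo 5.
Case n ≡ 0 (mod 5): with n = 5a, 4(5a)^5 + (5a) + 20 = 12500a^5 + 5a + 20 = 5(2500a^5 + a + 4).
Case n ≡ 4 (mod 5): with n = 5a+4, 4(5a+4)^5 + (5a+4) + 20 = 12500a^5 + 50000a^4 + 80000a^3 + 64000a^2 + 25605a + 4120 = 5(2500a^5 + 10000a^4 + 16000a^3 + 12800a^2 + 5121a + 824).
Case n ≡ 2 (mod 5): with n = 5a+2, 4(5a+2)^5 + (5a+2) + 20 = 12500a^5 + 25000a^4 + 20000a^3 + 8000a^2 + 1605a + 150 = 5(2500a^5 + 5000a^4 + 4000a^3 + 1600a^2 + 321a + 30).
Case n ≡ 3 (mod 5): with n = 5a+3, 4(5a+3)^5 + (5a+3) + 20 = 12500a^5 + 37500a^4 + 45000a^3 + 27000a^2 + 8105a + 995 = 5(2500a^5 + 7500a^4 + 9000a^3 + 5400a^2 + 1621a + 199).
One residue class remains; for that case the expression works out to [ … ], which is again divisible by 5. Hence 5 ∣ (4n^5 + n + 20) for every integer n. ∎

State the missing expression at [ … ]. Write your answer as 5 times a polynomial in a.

Only n ≡ 1 (mod 5) is unaccounted for. Put n = 5a+1:
4(5a+1)^5 + (5a+1) + 20 expands to 12500a^5 + 12500a^4 + 5000a^3 + 1000a^2 + 105a + 25,
and factoring out 5 leaves 5(2500a^5 + 2500a^4 + 1000a^3 + 200a^2 + 21a + 5).

5(2500a^5 + 2500a^4 + 1000a^3 + 200a^2 + 21a + 5)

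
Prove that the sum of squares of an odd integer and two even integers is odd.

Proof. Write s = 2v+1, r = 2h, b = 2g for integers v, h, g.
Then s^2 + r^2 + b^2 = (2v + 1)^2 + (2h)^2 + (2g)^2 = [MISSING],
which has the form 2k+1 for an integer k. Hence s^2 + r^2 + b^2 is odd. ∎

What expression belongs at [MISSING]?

2(2g^2 + 2h^2 + 2v^2 + 2v) + 1

Expanding: (2v + 1)^2 + (2h)^2 + (2g)^2 = 4g^2 + 4h^2 + 4v^2 + 4v + 1.
Every term except the constant is even, so this is 2(2g^2 + 2h^2 + 2v^2 + 2v) + 1,
and 2g^2 + 2h^2 + 2v^2 + 2v ∈ ℤ gives the required form.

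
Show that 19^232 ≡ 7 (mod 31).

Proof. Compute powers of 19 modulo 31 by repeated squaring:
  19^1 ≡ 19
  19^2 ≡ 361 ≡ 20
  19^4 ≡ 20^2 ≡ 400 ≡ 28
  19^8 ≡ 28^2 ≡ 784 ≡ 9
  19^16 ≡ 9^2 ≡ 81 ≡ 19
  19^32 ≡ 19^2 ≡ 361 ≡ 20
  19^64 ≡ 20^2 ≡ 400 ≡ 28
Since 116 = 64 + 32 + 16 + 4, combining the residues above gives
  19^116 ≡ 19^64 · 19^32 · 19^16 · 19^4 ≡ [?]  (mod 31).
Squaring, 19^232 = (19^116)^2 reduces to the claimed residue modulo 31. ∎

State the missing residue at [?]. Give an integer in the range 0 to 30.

10

19^64 · 19^32 · 19^16 · 19^4 ≡ 28 · 20 · 19 · 28 = 297920.
297920 mod 31 = 10, so 19^116 ≡ 10 (mod 31).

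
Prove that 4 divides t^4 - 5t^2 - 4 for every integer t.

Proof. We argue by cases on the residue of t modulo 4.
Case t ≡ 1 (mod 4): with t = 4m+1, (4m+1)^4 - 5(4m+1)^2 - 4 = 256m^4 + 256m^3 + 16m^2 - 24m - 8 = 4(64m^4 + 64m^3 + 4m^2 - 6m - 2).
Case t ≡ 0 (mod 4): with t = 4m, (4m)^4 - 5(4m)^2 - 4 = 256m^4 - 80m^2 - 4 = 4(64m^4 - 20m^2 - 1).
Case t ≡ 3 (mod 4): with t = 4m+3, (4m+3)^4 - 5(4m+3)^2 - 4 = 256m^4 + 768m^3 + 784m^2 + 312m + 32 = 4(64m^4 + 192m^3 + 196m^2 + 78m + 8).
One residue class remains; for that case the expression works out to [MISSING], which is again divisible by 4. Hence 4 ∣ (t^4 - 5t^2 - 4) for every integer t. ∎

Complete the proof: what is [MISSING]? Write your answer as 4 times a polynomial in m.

4(64m^4 + 128m^3 + 76m^2 + 12m - 2)

Only t ≡ 2 (mod 4) is unaccounted for. Put t = 4m+2:
(4m+2)^4 - 5(4m+2)^2 - 4 expands to 256m^4 + 512m^3 + 304m^2 + 48m - 8,
and factoring out 4 leaves 4(64m^4 + 128m^3 + 76m^2 + 12m - 2).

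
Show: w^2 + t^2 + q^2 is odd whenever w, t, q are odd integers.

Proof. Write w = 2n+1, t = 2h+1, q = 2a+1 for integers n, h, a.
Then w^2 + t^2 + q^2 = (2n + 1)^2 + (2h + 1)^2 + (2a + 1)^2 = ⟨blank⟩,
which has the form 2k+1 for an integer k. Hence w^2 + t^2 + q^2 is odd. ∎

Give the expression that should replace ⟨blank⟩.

2(2a^2 + 2a + 2h^2 + 2h + 2n^2 + 2n + 1) + 1

(2n + 1)^2 + (2h + 1)^2 + (2a + 1)^2 = 4a^2 + 4a + 4h^2 + 4h + 4n^2 + 4n + 3
= 2(2a^2 + 2a + 2h^2 + 2h + 2n^2 + 2n + 1) + 1.
Since 2a^2 + 2a + 2h^2 + 2h + 2n^2 + 2n + 1 is an integer, the sum of squares is of the form 2k+1 for an integer k.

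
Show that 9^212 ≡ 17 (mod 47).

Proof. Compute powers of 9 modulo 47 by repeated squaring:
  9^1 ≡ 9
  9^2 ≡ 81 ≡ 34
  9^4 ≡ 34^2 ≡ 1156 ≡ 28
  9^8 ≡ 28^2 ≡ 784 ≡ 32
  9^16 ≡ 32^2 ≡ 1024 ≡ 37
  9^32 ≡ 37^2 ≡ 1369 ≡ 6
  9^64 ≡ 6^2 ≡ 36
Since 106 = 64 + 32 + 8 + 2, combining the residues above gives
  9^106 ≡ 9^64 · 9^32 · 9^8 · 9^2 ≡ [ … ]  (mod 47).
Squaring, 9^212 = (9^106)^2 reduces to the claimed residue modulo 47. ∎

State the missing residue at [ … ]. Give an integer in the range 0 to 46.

9^64 · 9^32 · 9^8 · 9^2 ≡ 36 · 6 · 32 · 34 = 235008.
235008 mod 47 = 8, so 9^106 ≡ 8 (mod 47).

8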